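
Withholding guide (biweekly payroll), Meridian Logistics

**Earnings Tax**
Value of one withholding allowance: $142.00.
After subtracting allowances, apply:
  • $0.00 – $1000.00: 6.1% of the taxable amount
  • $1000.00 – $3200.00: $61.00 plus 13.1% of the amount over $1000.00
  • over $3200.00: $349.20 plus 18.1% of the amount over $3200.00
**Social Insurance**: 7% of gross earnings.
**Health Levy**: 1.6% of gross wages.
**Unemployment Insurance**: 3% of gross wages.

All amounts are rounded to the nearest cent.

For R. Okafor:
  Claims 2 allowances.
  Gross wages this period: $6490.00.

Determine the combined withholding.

$1646.13

Earnings Tax: taxable = $6490.00 − 2×$142.00 = $6206.00
  $349.20 + 18.1% × ($6206.00 − $3200.00) = $349.20 + 18.1% × $3006.00 = $893.29
Social Insurance: 7% × $6490.00 = $454.30
Health Levy: 1.6% × $6490.00 = $103.84
Unemployment Insurance: 3% × $6490.00 = $194.70
Total: $893.29 + $454.30 + $103.84 + $194.70 = $1646.13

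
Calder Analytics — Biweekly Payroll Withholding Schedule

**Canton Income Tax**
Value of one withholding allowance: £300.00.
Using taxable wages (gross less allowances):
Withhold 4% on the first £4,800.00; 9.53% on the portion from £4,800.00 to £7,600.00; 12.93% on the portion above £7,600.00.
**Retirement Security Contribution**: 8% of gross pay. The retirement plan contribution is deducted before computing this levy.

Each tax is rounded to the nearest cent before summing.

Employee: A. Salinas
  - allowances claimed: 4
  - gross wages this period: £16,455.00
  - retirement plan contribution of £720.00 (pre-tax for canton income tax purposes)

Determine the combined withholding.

Canton Income Tax: taxable = £16,455.00 − £720.00 − 4×£300.00 = £14,535.00
  £458.84 + 12.93% × (£14,535.00 − £7,600.00) = £458.84 + 12.93% × £6,935.00 = £1,355.54
Retirement Security Contribution: 8% × £15,735.00 = £1,258.80
Total: £1,355.54 + £1,258.80 = £2,614.34

£2,614.34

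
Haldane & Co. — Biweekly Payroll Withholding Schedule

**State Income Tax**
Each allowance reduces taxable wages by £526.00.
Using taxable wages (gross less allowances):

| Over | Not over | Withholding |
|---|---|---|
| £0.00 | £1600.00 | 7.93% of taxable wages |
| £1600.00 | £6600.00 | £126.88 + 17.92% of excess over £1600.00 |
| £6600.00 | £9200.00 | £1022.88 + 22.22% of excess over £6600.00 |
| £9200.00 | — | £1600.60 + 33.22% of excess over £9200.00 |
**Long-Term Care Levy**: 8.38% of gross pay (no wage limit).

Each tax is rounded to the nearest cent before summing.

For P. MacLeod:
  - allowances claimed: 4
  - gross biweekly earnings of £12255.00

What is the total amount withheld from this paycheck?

State Income Tax: taxable = £12255.00 − 4×£526.00 = £10151.00
  £1600.60 + 33.22% × (£10151.00 − £9200.00) = £1600.60 + 33.22% × £951.00 = £1916.52
Long-Term Care Levy: 8.38% × £12255.00 = £1026.97
Total: £1916.52 + £1026.97 = £2943.49

£2943.49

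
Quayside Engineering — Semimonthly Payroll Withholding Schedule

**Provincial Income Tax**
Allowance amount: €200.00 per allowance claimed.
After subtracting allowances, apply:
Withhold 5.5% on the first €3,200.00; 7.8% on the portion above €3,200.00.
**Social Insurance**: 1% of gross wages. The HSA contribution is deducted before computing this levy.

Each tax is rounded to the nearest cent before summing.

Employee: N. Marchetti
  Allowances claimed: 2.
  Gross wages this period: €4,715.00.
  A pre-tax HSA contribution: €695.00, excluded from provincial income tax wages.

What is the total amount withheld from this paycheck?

€248.96

Provincial Income Tax: taxable = €4,715.00 − €695.00 − 2×€200.00 = €3,620.00
  €176.00 + 7.8% × (€3,620.00 − €3,200.00) = €176.00 + 7.8% × €420.00 = €208.76
Social Insurance: 1% × €4,020.00 = €40.20
Total: €208.76 + €40.20 = €248.96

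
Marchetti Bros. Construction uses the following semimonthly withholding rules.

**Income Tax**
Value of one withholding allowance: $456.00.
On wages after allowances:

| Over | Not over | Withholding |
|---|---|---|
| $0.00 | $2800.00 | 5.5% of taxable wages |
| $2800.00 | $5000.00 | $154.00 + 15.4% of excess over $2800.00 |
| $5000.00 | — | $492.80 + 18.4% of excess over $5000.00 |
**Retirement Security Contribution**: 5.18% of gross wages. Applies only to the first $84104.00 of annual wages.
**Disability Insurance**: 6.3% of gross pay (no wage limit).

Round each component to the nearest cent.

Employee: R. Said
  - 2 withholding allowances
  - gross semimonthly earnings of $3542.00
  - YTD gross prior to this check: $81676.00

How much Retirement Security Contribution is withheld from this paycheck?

Retirement Security Contribution: cap $84104.00 − YTD $81676.00 = $2428.00 subject; 5.18% × $2428.00 = $125.77

$125.77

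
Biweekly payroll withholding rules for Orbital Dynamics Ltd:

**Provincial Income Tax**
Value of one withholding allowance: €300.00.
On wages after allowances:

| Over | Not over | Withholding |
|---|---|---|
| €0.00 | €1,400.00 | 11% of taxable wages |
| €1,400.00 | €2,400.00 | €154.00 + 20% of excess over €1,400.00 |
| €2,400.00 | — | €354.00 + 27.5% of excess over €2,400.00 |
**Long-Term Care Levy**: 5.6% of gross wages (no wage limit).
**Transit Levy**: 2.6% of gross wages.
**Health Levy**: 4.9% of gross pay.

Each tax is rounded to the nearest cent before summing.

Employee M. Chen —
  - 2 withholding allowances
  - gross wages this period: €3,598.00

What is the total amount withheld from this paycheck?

€989.79

Provincial Income Tax: taxable = €3,598.00 − 2×€300.00 = €2,998.00
  €354.00 + 27.5% × (€2,998.00 − €2,400.00) = €354.00 + 27.5% × €598.00 = €518.45
Long-Term Care Levy: 5.6% × €3,598.00 = €201.49
Transit Levy: 2.6% × €3,598.00 = €93.55
Health Levy: 4.9% × €3,598.00 = €176.30
Total: €518.45 + €201.49 + €93.55 + €176.30 = €989.79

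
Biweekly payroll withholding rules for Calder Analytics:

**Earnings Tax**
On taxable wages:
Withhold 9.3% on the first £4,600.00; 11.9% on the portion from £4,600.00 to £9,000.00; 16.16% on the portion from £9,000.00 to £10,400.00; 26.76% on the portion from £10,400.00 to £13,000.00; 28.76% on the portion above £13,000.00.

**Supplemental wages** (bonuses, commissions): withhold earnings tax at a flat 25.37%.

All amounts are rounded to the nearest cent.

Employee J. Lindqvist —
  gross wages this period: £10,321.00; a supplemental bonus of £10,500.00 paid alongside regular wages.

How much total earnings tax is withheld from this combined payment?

Earnings Tax: taxable = £10,321.00
  £951.40 + 16.16% × (£10,321.00 − £9,000.00) = £951.40 + 16.16% × £1,321.00 = £1,164.87
Supplemental (25.37% flat on bonus): 25.37% × £10,500.00 = £2,663.85
Total earnings tax: £1,164.87 + £2,663.85 = £3,828.72

£3,828.72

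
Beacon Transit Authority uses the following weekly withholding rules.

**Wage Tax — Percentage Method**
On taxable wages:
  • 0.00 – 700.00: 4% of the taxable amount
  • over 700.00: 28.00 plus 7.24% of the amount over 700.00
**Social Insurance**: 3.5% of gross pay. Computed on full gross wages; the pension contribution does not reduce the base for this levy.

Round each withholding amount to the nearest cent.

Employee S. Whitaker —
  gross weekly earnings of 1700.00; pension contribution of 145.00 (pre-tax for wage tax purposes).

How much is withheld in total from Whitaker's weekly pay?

Wage Tax: taxable = 1700.00 − 145.00 = 1555.00
  28.00 + 7.24% × (1555.00 − 700.00) = 28.00 + 7.24% × 855.00 = 89.90
Social Insurance: 3.5% × 1700.00 = 59.50
Total: 89.90 + 59.50 = 149.40

149.40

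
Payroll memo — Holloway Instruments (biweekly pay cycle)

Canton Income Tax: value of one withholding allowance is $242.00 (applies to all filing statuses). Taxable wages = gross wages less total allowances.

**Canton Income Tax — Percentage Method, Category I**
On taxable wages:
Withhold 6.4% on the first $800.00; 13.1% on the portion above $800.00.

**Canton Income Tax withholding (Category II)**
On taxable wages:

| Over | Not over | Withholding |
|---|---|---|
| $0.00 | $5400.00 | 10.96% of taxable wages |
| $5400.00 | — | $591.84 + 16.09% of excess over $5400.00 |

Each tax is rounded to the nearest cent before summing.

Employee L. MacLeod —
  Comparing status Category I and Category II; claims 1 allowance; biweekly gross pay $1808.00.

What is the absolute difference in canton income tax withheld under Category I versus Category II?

$20.08

Canton Income Tax (Category I): taxable = $1808.00 − 1×$242.00 = $1566.00
  $51.20 + 13.1% × ($1566.00 − $800.00) = $51.20 + 13.1% × $766.00 = $151.55
Canton Income Tax (Category II): taxable = $1808.00 − 1×$242.00 = $1566.00
  10.96% × $1566.00 = $171.63
Difference: |$151.55 − $171.63| = $20.08 (higher under Category II)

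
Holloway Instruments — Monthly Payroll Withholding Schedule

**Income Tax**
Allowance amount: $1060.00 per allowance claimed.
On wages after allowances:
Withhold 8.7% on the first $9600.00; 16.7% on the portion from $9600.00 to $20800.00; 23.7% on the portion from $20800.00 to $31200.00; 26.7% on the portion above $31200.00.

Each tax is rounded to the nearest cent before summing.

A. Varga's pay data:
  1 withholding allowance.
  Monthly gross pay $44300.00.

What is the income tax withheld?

$8385.08

Income Tax: taxable = $44300.00 − 1×$1060.00 = $43240.00
  $5170.40 + 26.7% × ($43240.00 − $31200.00) = $5170.40 + 26.7% × $12040.00 = $8385.08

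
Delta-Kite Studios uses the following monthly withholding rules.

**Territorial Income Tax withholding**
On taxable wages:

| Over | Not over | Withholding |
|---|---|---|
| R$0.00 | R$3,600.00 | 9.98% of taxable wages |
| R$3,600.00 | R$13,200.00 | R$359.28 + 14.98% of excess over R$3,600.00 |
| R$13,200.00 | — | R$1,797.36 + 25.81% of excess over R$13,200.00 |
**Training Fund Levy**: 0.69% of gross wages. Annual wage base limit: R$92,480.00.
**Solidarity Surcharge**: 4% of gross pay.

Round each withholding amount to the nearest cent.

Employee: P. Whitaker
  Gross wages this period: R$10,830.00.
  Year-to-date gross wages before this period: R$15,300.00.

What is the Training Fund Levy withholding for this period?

Training Fund Levy: 0.69% × R$10,830.00 = R$74.73

R$74.73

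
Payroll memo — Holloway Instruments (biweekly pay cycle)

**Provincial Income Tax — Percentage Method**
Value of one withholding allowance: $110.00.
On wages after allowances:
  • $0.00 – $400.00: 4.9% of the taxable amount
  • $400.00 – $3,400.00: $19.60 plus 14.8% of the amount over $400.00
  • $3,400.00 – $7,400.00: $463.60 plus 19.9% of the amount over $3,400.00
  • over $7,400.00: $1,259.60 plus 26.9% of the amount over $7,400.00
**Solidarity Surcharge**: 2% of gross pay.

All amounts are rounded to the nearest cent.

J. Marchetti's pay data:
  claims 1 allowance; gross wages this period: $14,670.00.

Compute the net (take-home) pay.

$11,190.96

Provincial Income Tax: taxable = $14,670.00 − 1×$110.00 = $14,560.00
  $1,259.60 + 26.9% × ($14,560.00 − $7,400.00) = $1,259.60 + 26.9% × $7,160.00 = $3,185.64
Solidarity Surcharge: 2% × $14,670.00 = $293.40
Total withheld: $3,185.64 + $293.40 = $3,479.04
Net pay: $14,670.00 − $3,479.04 = $11,190.96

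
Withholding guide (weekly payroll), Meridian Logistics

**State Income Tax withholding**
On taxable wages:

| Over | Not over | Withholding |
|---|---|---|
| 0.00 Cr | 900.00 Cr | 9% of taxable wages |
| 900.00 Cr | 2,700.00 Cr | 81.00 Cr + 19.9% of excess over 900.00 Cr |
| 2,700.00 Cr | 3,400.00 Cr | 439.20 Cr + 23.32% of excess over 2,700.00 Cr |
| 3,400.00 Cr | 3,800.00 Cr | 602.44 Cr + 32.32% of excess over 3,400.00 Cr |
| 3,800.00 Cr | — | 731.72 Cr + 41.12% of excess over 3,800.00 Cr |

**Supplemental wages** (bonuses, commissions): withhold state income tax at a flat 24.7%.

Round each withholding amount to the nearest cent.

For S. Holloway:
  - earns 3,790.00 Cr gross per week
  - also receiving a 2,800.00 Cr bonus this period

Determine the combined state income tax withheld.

1,420.09 Cr

State Income Tax: taxable = 3,790.00 Cr
  602.44 Cr + 32.32% × (3,790.00 Cr − 3,400.00 Cr) = 602.44 Cr + 32.32% × 390.00 Cr = 728.49 Cr
Supplemental (24.7% flat on bonus): 24.7% × 2,800.00 Cr = 691.60 Cr
Total state income tax: 728.49 Cr + 691.60 Cr = 1,420.09 Cr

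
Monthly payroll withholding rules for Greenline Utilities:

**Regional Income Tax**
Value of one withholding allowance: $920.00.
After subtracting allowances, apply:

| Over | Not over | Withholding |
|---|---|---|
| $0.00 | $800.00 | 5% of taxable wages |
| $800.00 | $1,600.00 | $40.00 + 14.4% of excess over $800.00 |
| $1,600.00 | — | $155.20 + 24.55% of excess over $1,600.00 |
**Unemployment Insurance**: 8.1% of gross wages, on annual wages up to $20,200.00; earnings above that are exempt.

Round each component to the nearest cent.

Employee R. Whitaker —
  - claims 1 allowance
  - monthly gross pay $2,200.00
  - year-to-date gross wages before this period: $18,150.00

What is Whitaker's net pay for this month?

Regional Income Tax: taxable = $2,200.00 − 1×$920.00 = $1,280.00
  $40.00 + 14.4% × ($1,280.00 − $800.00) = $40.00 + 14.4% × $480.00 = $109.12
Unemployment Insurance: cap $20,200.00 − YTD $18,150.00 = $2,050.00 subject; 8.1% × $2,050.00 = $166.05
Total withheld: $109.12 + $166.05 = $275.17
Net pay: $2,200.00 − $275.17 = $1,924.83

$1,924.83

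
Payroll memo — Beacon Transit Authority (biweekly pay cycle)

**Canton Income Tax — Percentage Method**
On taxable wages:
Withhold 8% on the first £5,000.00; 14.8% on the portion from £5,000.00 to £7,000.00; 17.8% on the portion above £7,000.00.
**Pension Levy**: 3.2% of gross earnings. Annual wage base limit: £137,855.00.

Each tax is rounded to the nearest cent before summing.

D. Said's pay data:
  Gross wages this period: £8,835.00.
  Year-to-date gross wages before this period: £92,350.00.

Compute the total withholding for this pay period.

Canton Income Tax: taxable = £8,835.00
  £696.00 + 17.8% × (£8,835.00 − £7,000.00) = £696.00 + 17.8% × £1,835.00 = £1,022.63
Pension Levy: 3.2% × £8,835.00 = £282.72
Total: £1,022.63 + £282.72 = £1,305.35

£1,305.35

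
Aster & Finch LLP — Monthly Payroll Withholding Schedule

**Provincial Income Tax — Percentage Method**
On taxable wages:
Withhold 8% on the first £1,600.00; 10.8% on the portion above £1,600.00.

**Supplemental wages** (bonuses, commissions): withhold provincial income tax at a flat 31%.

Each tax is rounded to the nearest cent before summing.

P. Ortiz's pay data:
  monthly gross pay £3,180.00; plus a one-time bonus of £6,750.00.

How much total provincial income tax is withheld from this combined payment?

Provincial Income Tax: taxable = £3,180.00
  £128.00 + 10.8% × (£3,180.00 − £1,600.00) = £128.00 + 10.8% × £1,580.00 = £298.64
Supplemental (31% flat on bonus): 31% × £6,750.00 = £2,092.50
Total provincial income tax: £298.64 + £2,092.50 = £2,391.14

£2,391.14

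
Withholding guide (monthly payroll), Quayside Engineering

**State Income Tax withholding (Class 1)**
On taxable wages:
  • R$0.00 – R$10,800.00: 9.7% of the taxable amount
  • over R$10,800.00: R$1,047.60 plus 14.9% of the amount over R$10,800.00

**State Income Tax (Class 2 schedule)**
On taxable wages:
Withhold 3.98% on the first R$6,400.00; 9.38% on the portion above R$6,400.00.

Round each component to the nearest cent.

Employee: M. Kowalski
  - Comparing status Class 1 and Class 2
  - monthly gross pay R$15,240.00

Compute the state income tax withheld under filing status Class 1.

State Income Tax (Class 1): taxable = R$15,240.00
  R$1,047.60 + 14.9% × (R$15,240.00 − R$10,800.00) = R$1,047.60 + 14.9% × R$4,440.00 = R$1,709.16

R$1,709.16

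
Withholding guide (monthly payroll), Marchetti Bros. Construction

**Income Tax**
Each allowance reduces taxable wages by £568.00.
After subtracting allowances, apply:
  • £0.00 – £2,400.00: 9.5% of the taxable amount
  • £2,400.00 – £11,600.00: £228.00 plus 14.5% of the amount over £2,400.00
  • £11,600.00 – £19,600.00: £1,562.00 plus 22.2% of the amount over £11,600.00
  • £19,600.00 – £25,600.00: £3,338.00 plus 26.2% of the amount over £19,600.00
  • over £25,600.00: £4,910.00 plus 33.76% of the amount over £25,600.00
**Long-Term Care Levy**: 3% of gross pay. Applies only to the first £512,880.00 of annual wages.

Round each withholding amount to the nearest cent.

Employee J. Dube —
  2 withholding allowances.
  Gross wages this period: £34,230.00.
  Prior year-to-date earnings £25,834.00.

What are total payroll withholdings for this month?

£8,466.87

Income Tax: taxable = £34,230.00 − 2×£568.00 = £33,094.00
  £4,910.00 + 33.76% × (£33,094.00 − £25,600.00) = £4,910.00 + 33.76% × £7,494.00 = £7,439.97
Long-Term Care Levy: 3% × £34,230.00 = £1,026.90
Total: £7,439.97 + £1,026.90 = £8,466.87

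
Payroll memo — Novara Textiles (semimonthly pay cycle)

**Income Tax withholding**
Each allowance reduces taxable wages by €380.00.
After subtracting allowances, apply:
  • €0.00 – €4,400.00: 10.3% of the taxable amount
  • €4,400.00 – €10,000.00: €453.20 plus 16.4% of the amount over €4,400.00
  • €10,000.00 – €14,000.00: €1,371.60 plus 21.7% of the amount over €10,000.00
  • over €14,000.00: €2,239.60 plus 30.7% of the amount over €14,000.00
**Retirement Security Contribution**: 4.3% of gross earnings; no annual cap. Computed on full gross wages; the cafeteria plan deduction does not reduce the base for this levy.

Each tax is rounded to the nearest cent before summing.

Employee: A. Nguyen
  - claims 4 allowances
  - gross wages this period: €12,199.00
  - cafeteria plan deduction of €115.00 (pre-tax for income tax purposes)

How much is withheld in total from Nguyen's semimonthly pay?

€2,018.55

Income Tax: taxable = €12,199.00 − €115.00 − 4×€380.00 = €10,564.00
  €1,371.60 + 21.7% × (€10,564.00 − €10,000.00) = €1,371.60 + 21.7% × €564.00 = €1,493.99
Retirement Security Contribution: 4.3% × €12,199.00 = €524.56
Total: €1,493.99 + €524.56 = €2,018.55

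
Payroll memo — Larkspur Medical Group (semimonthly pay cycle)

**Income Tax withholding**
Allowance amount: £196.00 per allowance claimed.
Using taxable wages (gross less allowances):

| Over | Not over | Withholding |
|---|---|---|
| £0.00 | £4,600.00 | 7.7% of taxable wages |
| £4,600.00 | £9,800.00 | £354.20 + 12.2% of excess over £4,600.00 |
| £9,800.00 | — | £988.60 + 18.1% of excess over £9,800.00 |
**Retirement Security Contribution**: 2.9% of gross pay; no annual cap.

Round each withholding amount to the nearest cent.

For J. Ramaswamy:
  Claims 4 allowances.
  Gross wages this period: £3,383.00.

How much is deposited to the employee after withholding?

£3,084.77

Income Tax: taxable = £3,383.00 − 4×£196.00 = £2,599.00
  7.7% × £2,599.00 = £200.12
Retirement Security Contribution: 2.9% × £3,383.00 = £98.11
Total withheld: £200.12 + £98.11 = £298.23
Net pay: £3,383.00 − £298.23 = £3,084.77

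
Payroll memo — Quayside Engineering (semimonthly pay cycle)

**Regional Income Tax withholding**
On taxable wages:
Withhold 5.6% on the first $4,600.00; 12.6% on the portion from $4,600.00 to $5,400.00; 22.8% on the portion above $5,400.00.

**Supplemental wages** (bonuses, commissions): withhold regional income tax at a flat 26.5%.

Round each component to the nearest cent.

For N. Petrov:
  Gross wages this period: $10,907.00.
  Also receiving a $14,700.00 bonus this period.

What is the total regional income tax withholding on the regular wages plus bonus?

$5,509.50

Regional Income Tax: taxable = $10,907.00
  $358.40 + 22.8% × ($10,907.00 − $5,400.00) = $358.40 + 22.8% × $5,507.00 = $1,614.00
Supplemental (26.5% flat on bonus): 26.5% × $14,700.00 = $3,895.50
Total regional income tax: $1,614.00 + $3,895.50 = $5,509.50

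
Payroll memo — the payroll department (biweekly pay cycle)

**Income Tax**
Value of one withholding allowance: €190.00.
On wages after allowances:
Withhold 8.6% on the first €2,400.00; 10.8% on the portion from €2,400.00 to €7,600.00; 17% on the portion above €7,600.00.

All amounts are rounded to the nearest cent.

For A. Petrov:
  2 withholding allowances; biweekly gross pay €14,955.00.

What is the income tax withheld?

Income Tax: taxable = €14,955.00 − 2×€190.00 = €14,575.00
  €768.00 + 17% × (€14,575.00 − €7,600.00) = €768.00 + 17% × €6,975.00 = €1,953.75

€1,953.75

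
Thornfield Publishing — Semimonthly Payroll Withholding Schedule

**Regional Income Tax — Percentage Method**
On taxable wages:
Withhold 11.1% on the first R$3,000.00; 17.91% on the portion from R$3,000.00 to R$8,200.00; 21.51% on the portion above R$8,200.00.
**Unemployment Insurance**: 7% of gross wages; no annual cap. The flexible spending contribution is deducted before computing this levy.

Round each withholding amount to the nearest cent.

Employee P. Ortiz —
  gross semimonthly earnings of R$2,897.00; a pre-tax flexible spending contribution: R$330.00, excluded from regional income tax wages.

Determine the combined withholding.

Regional Income Tax: taxable = R$2,897.00 − R$330.00 = R$2,567.00
  11.1% × R$2,567.00 = R$284.94
Unemployment Insurance: 7% × R$2,567.00 = R$179.69
Total: R$284.94 + R$179.69 = R$464.63

R$464.63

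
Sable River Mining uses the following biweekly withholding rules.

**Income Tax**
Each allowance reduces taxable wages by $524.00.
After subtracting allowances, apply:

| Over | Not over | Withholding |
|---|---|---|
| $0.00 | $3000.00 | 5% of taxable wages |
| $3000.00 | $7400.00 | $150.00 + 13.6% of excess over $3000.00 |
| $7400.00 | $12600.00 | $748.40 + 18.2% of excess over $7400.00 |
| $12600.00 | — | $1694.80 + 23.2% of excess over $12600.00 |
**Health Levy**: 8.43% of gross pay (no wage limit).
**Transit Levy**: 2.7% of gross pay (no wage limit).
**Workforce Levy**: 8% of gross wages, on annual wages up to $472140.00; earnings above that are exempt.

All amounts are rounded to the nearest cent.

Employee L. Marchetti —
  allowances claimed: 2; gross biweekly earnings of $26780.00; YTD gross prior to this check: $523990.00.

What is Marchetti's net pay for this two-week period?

Income Tax: taxable = $26780.00 − 2×$524.00 = $25732.00
  $1694.80 + 23.2% × ($25732.00 − $12600.00) = $1694.80 + 23.2% × $13132.00 = $4741.42
Health Levy: 8.43% × $26780.00 = $2257.55
Transit Levy: 2.7% × $26780.00 = $723.06
Workforce Levy: YTD $523990.00 ≥ cap $472140.00 → $0.00
Total withheld: $4741.42 + $2257.55 + $723.06 + $0.00 = $7722.03
Net pay: $26780.00 − $7722.03 = $19057.97

$19057.97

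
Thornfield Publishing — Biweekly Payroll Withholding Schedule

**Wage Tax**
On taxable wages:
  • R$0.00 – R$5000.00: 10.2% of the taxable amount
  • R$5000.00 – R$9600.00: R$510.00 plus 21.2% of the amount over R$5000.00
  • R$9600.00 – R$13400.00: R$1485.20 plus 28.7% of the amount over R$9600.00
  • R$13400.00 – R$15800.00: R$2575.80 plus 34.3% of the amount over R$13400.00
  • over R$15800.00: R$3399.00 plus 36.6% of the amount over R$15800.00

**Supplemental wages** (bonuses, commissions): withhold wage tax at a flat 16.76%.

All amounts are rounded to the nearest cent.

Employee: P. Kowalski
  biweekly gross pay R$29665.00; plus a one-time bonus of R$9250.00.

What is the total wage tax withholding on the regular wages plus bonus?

Wage Tax: taxable = R$29665.00
  R$3399.00 + 36.6% × (R$29665.00 − R$15800.00) = R$3399.00 + 36.6% × R$13865.00 = R$8473.59
Supplemental (16.76% flat on bonus): 16.76% × R$9250.00 = R$1550.30
Total wage tax: R$8473.59 + R$1550.30 = R$10023.89

R$10023.89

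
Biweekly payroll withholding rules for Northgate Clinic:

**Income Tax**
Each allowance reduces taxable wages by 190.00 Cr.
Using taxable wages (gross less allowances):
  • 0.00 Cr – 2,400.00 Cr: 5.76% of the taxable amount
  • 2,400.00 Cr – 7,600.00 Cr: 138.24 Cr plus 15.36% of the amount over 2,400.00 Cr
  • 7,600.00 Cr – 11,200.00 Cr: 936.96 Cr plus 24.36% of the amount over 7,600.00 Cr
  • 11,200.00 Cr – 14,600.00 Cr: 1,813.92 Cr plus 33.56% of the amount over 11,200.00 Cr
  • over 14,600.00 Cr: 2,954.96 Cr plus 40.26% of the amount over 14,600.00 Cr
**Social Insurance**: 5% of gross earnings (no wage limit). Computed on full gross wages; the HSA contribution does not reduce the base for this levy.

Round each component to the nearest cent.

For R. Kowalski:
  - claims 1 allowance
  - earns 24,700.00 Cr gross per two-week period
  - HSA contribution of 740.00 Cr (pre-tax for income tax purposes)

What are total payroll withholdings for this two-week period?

Income Tax: taxable = 24,700.00 Cr − 740.00 Cr − 1×190.00 Cr = 23,770.00 Cr
  2,954.96 Cr + 40.26% × (23,770.00 Cr − 14,600.00 Cr) = 2,954.96 Cr + 40.26% × 9,170.00 Cr = 6,646.80 Cr
Social Insurance: 5% × 24,700.00 Cr = 1,235.00 Cr
Total: 6,646.80 Cr + 1,235.00 Cr = 7,881.80 Cr

7,881.80 Cr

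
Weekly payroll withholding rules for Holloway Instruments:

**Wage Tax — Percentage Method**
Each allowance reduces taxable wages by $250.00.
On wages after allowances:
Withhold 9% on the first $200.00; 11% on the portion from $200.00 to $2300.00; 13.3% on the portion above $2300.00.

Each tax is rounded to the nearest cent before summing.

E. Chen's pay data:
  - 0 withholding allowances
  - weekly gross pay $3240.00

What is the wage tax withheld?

$374.02

Wage Tax: taxable = $3240.00
  $249.00 + 13.3% × ($3240.00 − $2300.00) = $249.00 + 13.3% × $940.00 = $374.02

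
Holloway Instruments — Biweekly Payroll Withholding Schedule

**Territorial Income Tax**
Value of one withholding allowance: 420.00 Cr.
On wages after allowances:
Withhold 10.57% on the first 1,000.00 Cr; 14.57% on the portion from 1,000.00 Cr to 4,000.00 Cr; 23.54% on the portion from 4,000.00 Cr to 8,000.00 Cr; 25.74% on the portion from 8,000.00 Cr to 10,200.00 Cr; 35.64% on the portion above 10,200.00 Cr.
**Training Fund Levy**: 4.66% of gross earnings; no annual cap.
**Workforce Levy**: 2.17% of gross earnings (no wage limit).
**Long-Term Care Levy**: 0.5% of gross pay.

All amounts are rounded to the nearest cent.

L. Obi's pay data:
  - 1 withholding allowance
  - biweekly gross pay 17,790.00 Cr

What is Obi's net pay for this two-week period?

11,879.93 Cr

Territorial Income Tax: taxable = 17,790.00 Cr − 1×420.00 Cr = 17,370.00 Cr
  2,050.68 Cr + 35.64% × (17,370.00 Cr − 10,200.00 Cr) = 2,050.68 Cr + 35.64% × 7,170.00 Cr = 4,606.07 Cr
Training Fund Levy: 4.66% × 17,790.00 Cr = 829.01 Cr
Workforce Levy: 2.17% × 17,790.00 Cr = 386.04 Cr
Long-Term Care Levy: 0.5% × 17,790.00 Cr = 88.95 Cr
Total withheld: 4,606.07 Cr + 829.01 Cr + 386.04 Cr + 88.95 Cr = 5,910.07 Cr
Net pay: 17,790.00 Cr − 5,910.07 Cr = 11,879.93 Cr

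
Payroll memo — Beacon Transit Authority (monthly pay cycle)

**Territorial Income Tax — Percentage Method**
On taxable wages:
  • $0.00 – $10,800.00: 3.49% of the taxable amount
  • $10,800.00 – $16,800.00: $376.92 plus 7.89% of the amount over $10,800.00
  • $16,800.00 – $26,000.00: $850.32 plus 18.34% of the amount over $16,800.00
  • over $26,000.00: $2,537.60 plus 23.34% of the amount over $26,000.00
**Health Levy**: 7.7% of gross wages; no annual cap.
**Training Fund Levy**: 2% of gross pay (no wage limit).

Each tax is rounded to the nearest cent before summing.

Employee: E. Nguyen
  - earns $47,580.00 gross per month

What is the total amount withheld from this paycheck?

$12,189.63

Territorial Income Tax: taxable = $47,580.00
  $2,537.60 + 23.34% × ($47,580.00 − $26,000.00) = $2,537.60 + 23.34% × $21,580.00 = $7,574.37
Health Levy: 7.7% × $47,580.00 = $3,663.66
Training Fund Levy: 2% × $47,580.00 = $951.60
Total: $7,574.37 + $3,663.66 + $951.60 = $12,189.63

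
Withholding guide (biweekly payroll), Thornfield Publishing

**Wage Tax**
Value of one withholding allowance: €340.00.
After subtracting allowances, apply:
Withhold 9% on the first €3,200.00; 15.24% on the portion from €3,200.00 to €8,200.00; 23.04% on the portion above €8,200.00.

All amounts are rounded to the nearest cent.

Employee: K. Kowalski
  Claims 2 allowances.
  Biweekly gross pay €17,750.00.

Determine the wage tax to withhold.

€3,093.65

Wage Tax: taxable = €17,750.00 − 2×€340.00 = €17,070.00
  €1,050.00 + 23.04% × (€17,070.00 − €8,200.00) = €1,050.00 + 23.04% × €8,870.00 = €3,093.65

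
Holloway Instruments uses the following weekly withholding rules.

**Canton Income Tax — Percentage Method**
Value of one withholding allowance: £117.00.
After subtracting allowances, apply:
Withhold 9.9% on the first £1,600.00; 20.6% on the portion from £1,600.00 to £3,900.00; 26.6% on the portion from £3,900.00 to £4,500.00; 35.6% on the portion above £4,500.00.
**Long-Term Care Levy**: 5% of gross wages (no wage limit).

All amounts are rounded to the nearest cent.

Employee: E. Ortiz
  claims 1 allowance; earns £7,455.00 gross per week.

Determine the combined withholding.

Canton Income Tax: taxable = £7,455.00 − 1×£117.00 = £7,338.00
  £791.80 + 35.6% × (£7,338.00 − £4,500.00) = £791.80 + 35.6% × £2,838.00 = £1,802.13
Long-Term Care Levy: 5% × £7,455.00 = £372.75
Total: £1,802.13 + £372.75 = £2,174.88

£2,174.88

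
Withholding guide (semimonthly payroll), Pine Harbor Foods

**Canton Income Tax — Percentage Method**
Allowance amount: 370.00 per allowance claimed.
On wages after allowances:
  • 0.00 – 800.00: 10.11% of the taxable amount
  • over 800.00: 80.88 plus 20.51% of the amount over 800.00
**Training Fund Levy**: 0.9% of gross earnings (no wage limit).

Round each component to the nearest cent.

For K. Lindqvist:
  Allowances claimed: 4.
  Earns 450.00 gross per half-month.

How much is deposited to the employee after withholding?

Canton Income Tax: taxable = 450.00 − 4×370.00 = -1030.00
  Taxable ≤ 0 → 0.00
Training Fund Levy: 0.9% × 450.00 = 4.05
Total withheld: 0.00 + 4.05 = 4.05
Net pay: 450.00 − 4.05 = 445.95

445.95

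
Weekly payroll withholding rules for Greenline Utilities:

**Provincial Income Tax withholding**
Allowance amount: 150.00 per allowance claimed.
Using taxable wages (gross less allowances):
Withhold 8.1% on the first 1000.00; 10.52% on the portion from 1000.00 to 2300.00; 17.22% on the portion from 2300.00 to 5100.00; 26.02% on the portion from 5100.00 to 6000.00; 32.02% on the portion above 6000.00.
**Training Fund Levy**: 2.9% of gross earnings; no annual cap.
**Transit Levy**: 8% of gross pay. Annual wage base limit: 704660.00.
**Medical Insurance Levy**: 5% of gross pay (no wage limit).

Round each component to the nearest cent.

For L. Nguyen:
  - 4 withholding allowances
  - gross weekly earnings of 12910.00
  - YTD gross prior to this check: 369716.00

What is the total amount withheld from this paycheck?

Provincial Income Tax: taxable = 12910.00 − 4×150.00 = 12310.00
  934.10 + 32.02% × (12310.00 − 6000.00) = 934.10 + 32.02% × 6310.00 = 2954.56
Training Fund Levy: 2.9% × 12910.00 = 374.39
Transit Levy: 8% × 12910.00 = 1032.80
Medical Insurance Levy: 5% × 12910.00 = 645.50
Total: 2954.56 + 374.39 + 1032.80 + 645.50 = 5007.25

5007.25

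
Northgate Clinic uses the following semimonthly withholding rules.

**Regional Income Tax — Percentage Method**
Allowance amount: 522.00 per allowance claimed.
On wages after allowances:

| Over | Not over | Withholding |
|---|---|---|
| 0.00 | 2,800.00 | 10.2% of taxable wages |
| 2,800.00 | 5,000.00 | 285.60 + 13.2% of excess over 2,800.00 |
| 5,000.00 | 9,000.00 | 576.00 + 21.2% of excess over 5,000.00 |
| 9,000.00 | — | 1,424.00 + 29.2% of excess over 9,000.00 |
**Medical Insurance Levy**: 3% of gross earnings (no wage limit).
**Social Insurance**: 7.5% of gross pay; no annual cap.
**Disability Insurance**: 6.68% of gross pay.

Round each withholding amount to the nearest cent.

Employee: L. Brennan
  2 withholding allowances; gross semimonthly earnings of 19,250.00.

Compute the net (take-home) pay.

Regional Income Tax: taxable = 19,250.00 − 2×522.00 = 18,206.00
  1,424.00 + 29.2% × (18,206.00 − 9,000.00) = 1,424.00 + 29.2% × 9,206.00 = 4,112.15
Medical Insurance Levy: 3% × 19,250.00 = 577.50
Social Insurance: 7.5% × 19,250.00 = 1,443.75
Disability Insurance: 6.68% × 19,250.00 = 1,285.90
Total withheld: 4,112.15 + 577.50 + 1,443.75 + 1,285.90 = 7,419.30
Net pay: 19,250.00 − 7,419.30 = 11,830.70

11,830.70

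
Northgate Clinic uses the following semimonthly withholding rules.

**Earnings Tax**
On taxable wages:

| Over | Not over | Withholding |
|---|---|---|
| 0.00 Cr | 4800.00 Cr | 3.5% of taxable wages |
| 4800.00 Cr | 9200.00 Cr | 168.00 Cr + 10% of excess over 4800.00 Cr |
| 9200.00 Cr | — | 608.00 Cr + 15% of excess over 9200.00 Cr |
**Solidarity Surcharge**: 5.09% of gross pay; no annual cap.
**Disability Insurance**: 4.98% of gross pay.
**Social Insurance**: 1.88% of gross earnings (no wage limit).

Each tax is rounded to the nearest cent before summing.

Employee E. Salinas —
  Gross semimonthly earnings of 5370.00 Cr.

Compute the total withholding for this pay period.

Earnings Tax: taxable = 5370.00 Cr
  168.00 Cr + 10% × (5370.00 Cr − 4800.00 Cr) = 168.00 Cr + 10% × 570.00 Cr = 225.00 Cr
Solidarity Surcharge: 5.09% × 5370.00 Cr = 273.33 Cr
Disability Insurance: 4.98% × 5370.00 Cr = 267.43 Cr
Social Insurance: 1.88% × 5370.00 Cr = 100.96 Cr
Total: 225.00 Cr + 273.33 Cr + 267.43 Cr + 100.96 Cr = 866.72 Cr

866.72 Cr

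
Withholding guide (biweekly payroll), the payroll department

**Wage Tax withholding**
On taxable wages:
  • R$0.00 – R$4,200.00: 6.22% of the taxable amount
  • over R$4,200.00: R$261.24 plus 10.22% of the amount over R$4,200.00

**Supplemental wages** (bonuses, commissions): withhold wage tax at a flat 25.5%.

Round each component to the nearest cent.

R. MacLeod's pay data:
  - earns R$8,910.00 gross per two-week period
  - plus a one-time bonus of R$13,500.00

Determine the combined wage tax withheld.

R$4,185.10

Wage Tax: taxable = R$8,910.00
  R$261.24 + 10.22% × (R$8,910.00 − R$4,200.00) = R$261.24 + 10.22% × R$4,710.00 = R$742.60
Supplemental (25.5% flat on bonus): 25.5% × R$13,500.00 = R$3,442.50
Total wage tax: R$742.60 + R$3,442.50 = R$4,185.10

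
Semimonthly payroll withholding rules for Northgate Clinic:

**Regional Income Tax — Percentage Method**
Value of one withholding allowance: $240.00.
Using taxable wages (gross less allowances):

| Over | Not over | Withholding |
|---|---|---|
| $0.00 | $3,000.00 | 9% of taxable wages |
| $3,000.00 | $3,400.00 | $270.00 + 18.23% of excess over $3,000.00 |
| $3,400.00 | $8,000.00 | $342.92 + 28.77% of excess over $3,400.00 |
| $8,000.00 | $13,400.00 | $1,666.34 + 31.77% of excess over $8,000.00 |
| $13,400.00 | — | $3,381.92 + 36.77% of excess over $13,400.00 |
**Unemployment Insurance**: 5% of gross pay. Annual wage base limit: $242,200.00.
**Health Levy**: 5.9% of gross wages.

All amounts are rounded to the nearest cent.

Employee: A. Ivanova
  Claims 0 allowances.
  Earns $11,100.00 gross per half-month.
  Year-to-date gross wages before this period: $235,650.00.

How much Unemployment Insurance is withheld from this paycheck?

$327.50

Unemployment Insurance: cap $242,200.00 − YTD $235,650.00 = $6,550.00 subject; 5% × $6,550.00 = $327.50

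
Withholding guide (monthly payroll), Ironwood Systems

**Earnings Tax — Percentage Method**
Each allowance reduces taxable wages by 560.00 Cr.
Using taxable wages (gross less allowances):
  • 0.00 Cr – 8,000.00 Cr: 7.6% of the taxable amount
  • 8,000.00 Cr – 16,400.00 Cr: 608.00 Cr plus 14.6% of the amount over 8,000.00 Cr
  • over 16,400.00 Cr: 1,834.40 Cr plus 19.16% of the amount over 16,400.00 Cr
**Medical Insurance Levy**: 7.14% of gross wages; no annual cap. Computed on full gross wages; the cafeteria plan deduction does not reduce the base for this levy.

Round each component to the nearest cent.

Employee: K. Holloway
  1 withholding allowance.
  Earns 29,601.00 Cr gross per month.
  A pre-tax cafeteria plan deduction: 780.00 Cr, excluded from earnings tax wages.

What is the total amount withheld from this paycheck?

Earnings Tax: taxable = 29,601.00 Cr − 780.00 Cr − 1×560.00 Cr = 28,261.00 Cr
  1,834.40 Cr + 19.16% × (28,261.00 Cr − 16,400.00 Cr) = 1,834.40 Cr + 19.16% × 11,861.00 Cr = 4,106.97 Cr
Medical Insurance Levy: 7.14% × 29,601.00 Cr = 2,113.51 Cr
Total: 4,106.97 Cr + 2,113.51 Cr = 6,220.48 Cr

6,220.48 Cr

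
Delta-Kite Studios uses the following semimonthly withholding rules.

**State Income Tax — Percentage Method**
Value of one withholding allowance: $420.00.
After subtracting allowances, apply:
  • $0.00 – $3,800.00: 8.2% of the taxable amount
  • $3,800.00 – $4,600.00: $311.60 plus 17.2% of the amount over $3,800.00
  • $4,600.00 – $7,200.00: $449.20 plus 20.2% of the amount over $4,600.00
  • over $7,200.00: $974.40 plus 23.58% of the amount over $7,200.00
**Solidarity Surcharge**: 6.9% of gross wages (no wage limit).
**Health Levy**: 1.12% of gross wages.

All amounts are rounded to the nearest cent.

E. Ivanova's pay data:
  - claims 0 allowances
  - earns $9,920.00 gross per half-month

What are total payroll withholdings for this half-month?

$2,411.36

State Income Tax: taxable = $9,920.00
  $974.40 + 23.58% × ($9,920.00 − $7,200.00) = $974.40 + 23.58% × $2,720.00 = $1,615.78
Solidarity Surcharge: 6.9% × $9,920.00 = $684.48
Health Levy: 1.12% × $9,920.00 = $111.10
Total: $1,615.78 + $684.48 + $111.10 = $2,411.36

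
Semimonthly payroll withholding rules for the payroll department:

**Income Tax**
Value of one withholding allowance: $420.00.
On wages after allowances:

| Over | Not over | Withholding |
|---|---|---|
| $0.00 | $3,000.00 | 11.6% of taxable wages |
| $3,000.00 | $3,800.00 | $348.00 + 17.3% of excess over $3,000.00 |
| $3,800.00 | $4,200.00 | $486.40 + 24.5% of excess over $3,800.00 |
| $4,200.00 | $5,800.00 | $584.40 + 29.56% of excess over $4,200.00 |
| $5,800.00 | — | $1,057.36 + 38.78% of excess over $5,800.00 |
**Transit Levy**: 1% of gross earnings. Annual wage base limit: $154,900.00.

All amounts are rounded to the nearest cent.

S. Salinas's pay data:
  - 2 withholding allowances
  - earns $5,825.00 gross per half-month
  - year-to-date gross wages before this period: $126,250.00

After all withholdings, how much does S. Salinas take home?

$4,950.30

Income Tax: taxable = $5,825.00 − 2×$420.00 = $4,985.00
  $584.40 + 29.56% × ($4,985.00 − $4,200.00) = $584.40 + 29.56% × $785.00 = $816.45
Transit Levy: 1% × $5,825.00 = $58.25
Total withheld: $816.45 + $58.25 = $874.70
Net pay: $5,825.00 − $874.70 = $4,950.30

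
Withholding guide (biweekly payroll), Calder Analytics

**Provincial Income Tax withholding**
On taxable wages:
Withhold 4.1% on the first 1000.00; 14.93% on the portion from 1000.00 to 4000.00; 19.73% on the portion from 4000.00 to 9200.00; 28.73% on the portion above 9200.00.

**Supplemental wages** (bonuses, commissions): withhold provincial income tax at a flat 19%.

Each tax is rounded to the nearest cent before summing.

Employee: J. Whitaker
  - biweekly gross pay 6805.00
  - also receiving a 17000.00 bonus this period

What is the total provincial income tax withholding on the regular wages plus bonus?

4272.33

Provincial Income Tax: taxable = 6805.00
  488.90 + 19.73% × (6805.00 − 4000.00) = 488.90 + 19.73% × 2805.00 = 1042.33
Supplemental (19% flat on bonus): 19% × 17000.00 = 3230.00
Total provincial income tax: 1042.33 + 3230.00 = 4272.33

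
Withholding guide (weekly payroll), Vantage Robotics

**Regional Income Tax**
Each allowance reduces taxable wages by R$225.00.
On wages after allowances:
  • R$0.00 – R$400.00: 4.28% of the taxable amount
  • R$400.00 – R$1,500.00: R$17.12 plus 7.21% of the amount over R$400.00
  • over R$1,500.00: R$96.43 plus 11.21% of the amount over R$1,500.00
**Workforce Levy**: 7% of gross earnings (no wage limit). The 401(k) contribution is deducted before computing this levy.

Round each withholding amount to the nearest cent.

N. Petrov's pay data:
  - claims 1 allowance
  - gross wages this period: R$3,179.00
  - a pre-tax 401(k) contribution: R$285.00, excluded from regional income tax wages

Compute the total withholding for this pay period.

R$430.05

Regional Income Tax: taxable = R$3,179.00 − R$285.00 − 1×R$225.00 = R$2,669.00
  R$96.43 + 11.21% × (R$2,669.00 − R$1,500.00) = R$96.43 + 11.21% × R$1,169.00 = R$227.47
Workforce Levy: 7% × R$2,894.00 = R$202.58
Total: R$227.47 + R$202.58 = R$430.05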